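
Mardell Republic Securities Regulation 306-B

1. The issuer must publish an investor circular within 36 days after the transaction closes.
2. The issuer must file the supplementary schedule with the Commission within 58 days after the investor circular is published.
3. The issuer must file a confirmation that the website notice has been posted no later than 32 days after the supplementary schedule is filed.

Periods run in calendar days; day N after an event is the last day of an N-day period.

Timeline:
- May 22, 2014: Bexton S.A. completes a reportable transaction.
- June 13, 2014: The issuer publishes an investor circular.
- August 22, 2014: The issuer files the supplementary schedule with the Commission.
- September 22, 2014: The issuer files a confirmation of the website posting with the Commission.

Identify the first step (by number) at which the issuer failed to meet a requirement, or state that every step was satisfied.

Step 1: 36 days after May 22, 2014 (when the transaction closes) is June 27, 2014; done June 13, 2014 — timely.
Step 2: 58 days after June 13, 2014 (when the investor circular is published) is August 10, 2014; done August 22, 2014 — 12 days late.
The analysis stops there.

Step 2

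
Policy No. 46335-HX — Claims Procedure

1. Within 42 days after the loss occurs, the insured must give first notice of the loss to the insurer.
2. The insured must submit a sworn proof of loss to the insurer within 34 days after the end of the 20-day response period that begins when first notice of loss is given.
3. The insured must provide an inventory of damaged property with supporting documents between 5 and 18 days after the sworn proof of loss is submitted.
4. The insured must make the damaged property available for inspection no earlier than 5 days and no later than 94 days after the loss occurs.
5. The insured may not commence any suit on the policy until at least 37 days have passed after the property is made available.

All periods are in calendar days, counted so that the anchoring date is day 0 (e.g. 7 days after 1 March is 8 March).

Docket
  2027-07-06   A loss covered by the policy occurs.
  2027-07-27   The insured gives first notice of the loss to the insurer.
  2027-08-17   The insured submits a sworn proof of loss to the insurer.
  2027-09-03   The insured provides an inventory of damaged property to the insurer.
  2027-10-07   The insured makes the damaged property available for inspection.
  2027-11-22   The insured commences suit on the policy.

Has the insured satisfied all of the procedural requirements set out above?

Step 1: 42 days after 2027-07-06 (when the loss occurs) is 2027-08-17; completed 2027-07-27, before the deadline.
Step 2: 34 days after 2027-08-16 (end of the 20-day response period, which began when first notice of loss is given on 2027-07-27) is 2027-09-19; 2027-08-17 is within that limit.
Step 3: the window is 5–18 days after 2027-08-17 (when the sworn proof of loss is submitted), so 2027-08-22 through 2027-09-04; 2027-09-03 falls inside that range.
Step 4: the window is 5–94 days after 2027-07-06 (when the loss occurs), so 2027-07-11 through 2027-10-08; done 2027-10-07 — within the window.
Step 5: the earliest permitted date is 37 days after 2027-10-07 (when the property is made available), i.e. 2027-11-13; 2027-11-22 is on or after that date.

Yes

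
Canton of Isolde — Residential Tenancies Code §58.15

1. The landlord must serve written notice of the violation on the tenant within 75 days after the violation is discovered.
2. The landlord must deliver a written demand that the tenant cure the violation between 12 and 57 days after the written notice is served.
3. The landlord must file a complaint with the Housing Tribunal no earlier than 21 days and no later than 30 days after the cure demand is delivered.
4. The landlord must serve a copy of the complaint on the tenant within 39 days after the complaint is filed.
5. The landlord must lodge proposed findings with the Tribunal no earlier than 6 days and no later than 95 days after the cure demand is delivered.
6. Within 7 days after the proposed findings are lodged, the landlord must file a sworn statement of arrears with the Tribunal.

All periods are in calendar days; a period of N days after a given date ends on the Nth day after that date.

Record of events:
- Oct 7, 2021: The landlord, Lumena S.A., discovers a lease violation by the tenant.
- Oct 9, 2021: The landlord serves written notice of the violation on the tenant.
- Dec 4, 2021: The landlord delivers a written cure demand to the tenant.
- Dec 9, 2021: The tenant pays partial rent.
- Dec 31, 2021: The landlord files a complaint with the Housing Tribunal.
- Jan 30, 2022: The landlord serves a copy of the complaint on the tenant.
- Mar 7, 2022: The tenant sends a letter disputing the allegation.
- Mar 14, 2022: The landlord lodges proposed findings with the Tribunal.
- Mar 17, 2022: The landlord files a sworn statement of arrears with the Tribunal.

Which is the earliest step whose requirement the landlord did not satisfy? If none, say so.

Step 1 — counting 75 days from Oct 7, 2021 (when the violation is discovered) gives a deadline of Dec 21, 2021; done Oct 9, 2021 — timely.
Step 2 — 12 and 57 days from Oct 9, 2021 (when the written notice is served) are Oct 21, 2021 and Dec 5, 2021 respectively; Dec 4, 2021 falls inside that range.
Step 3 — 21 and 30 days from Dec 4, 2021 (when the cure demand is delivered) are Dec 25, 2021 and Jan 3, 2022 respectively; Dec 31, 2021 falls inside that range.
Step 4 — counting 39 days from Dec 31, 2021 (when the complaint is filed) gives a deadline of Feb 8, 2022; Jan 30, 2022 is within that limit.
Step 5 — 6 and 95 days from Dec 4, 2021 (when the cure demand is delivered) are Dec 10, 2021 and Mar 9, 2022 respectively; Mar 14, 2022 is 5 days past the end of the window.
The analysis stops there.

Step 5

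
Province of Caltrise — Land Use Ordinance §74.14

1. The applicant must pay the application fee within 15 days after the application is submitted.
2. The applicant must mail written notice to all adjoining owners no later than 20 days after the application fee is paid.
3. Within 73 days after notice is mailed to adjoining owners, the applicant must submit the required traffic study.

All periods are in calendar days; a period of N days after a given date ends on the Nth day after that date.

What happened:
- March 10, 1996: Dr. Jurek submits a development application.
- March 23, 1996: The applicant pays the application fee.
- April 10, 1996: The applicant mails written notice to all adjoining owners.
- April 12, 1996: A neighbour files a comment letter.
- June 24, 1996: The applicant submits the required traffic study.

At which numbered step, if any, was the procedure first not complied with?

Step 3

Step 1 — counting 15 days from March 10, 1996 (when the application is submitted) gives a deadline of March 25, 1996; completed March 23, 1996, before the deadline.
Step 2 — counting 20 days from March 23, 1996 (when the application fee is paid) gives a deadline of April 12, 1996; completed April 10, 1996, before the deadline.
Step 3 — counting 73 days from April 10, 1996 (when notice is mailed to adjoining owners) gives a deadline of June 22, 1996; June 24, 1996 misses that deadline by 2 days.
No need to go further; step 3 was not satisfied.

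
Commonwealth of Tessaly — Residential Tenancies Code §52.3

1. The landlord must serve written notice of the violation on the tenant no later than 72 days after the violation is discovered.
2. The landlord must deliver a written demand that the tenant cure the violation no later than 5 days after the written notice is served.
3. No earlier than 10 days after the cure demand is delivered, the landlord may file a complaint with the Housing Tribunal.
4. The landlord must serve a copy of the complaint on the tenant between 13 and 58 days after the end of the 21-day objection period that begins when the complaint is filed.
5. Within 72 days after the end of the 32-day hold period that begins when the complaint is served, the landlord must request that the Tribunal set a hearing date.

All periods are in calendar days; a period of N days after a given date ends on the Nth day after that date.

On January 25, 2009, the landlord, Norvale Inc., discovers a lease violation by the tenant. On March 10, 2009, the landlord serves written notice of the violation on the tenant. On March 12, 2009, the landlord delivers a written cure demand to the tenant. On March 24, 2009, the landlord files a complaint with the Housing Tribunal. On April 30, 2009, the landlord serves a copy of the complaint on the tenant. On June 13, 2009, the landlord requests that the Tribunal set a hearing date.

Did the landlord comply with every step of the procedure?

(1) due by January 25, 2009 + 72 days = April 7, 2009; completed March 10, 2009, before the deadline.
(2) due by March 10, 2009 + 5 days = March 15, 2009; done March 12, 2009 — timely.
(3) permitted from March 12, 2009 + 10 days = March 22, 2009 onward; done March 24, 2009, after the minimum wait.
(4) the permitted window runs from April 14, 2009 + 13 = April 27, 2009 to April 14, 2009 + 58 = June 11, 2009; done April 30, 2009, which is between those dates.
(5) due by June 1, 2009 + 72 days = August 12, 2009; completed June 13, 2009, before the deadline.

Yes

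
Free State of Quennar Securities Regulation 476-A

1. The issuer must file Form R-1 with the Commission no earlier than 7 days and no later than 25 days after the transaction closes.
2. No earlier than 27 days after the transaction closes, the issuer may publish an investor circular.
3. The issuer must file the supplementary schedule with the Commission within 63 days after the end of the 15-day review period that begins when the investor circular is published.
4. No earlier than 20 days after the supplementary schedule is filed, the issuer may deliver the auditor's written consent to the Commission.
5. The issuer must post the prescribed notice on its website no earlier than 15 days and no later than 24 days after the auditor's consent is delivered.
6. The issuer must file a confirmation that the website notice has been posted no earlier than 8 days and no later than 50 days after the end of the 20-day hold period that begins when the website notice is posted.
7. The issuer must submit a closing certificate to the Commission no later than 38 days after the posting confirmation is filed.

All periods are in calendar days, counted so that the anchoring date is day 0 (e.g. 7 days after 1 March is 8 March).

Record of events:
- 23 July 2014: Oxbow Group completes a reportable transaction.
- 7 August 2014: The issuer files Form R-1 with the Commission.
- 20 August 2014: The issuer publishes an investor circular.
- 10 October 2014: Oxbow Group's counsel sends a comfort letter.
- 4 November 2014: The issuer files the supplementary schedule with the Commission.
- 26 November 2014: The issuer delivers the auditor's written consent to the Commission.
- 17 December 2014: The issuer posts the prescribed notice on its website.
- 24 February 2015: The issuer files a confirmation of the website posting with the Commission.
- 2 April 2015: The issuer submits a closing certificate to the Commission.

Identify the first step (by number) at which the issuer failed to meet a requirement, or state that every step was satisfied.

None — every step was satisfied

Step 1 — 7 and 25 days from 23 July 2014 (when the transaction closes) are 30 July 2014 and 17 August 2014 respectively; done 7 August 2014 — within the window.
Step 2 — must wait 27 days from 23 July 2014 (when the transaction closes), so not before 19 August 2014; done 20 August 2014, after the minimum wait.
Step 3 — counting 63 days from 4 September 2014 (end of the 15-day review period, which began when the investor circular is published on 20 August 2014) gives a deadline of 6 November 2014; 4 November 2014 is within that limit.
Step 4 — must wait 20 days from 4 November 2014 (when the supplementary schedule is filed), so not before 24 November 2014; done 26 November 2014, after the minimum wait.
Step 5 — 15 and 24 days from 26 November 2014 (when the auditor's consent is delivered) are 11 December 2014 and 20 December 2014 respectively; done 17 December 2014, which is between those dates.
Step 6 — 8 and 50 days from 6 January 2015 (end of the 20-day hold period, which began when the website notice is posted on 17 December 2014) are 14 January 2015 and 25 February 2015 respectively; done 24 February 2015 — within the window.
Step 7 — counting 38 days from 24 February 2015 (when the posting confirmation is filed) gives a deadline of 3 April 2015; 2 April 2015 is within that limit.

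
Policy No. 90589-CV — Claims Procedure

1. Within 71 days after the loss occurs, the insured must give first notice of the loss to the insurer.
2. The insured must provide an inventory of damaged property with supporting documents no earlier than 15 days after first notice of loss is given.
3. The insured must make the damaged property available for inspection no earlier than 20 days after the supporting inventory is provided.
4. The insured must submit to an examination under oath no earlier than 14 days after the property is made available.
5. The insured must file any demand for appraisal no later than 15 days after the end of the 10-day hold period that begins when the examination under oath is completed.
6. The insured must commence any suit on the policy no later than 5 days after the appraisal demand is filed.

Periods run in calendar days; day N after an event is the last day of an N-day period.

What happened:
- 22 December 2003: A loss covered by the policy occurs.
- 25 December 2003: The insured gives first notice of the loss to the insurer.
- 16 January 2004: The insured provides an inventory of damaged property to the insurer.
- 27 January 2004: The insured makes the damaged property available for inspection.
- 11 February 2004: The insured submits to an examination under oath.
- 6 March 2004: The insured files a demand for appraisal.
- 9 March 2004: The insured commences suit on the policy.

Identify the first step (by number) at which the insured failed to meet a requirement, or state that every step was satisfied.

(1) due by 22 December 2003 + 71 days = 2 March 2004; 25 December 2003 is within that limit.
(2) permitted from 25 December 2003 + 15 days = 9 January 2004 onward; 16 January 2004 is on or after that date.
(3) permitted from 16 January 2004 + 20 days = 5 February 2004 onward; done 27 January 2004 — 9 days too early.

Step 3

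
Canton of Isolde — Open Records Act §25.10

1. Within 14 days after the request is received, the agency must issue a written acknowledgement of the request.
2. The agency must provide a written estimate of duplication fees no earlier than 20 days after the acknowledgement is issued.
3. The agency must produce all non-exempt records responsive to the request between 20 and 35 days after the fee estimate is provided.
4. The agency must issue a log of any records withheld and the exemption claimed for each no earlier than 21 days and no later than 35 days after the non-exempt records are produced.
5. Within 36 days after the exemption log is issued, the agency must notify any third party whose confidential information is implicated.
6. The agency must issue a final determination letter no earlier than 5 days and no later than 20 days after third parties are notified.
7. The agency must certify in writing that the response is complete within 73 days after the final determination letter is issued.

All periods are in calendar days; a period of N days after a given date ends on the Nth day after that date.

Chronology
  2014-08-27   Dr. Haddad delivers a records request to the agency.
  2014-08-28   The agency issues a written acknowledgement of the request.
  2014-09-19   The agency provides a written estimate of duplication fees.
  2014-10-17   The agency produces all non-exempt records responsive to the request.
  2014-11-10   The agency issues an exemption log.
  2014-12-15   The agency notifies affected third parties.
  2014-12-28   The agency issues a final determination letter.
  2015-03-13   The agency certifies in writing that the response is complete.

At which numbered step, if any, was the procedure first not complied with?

Step 1 — counting 14 days from 2014-08-27 (when the request is received) gives a deadline of 2014-09-10; 2014-08-28 is within that limit.
Step 2 — must wait 20 days from 2014-08-28 (when the acknowledgement is issued), so not before 2014-09-17; done 2014-09-19, after the minimum wait.
Step 3 — 20 and 35 days from 2014-09-19 (when the fee estimate is provided) are 2014-10-09 and 2014-10-24 respectively; 2014-10-17 falls inside that range.
Step 4 — 21 and 35 days from 2014-10-17 (when the non-exempt records are produced) are 2014-11-07 and 2014-11-21 respectively; done 2014-11-10, which is between those dates.
Step 5 — counting 36 days from 2014-11-10 (when the exemption log is issued) gives a deadline of 2014-12-16; completed 2014-12-15, before the deadline.
Step 6 — 5 and 20 days from 2014-12-15 (when third parties are notified) are 2014-12-20 and 2015-01-04 respectively; done 2014-12-28, which is between those dates.
Step 7 — counting 73 days from 2014-12-28 (when the final determination letter is issued) gives a deadline of 2015-03-11; not done until 2015-03-13, 2 days after the deadline.
The analysis stops there.

Step 7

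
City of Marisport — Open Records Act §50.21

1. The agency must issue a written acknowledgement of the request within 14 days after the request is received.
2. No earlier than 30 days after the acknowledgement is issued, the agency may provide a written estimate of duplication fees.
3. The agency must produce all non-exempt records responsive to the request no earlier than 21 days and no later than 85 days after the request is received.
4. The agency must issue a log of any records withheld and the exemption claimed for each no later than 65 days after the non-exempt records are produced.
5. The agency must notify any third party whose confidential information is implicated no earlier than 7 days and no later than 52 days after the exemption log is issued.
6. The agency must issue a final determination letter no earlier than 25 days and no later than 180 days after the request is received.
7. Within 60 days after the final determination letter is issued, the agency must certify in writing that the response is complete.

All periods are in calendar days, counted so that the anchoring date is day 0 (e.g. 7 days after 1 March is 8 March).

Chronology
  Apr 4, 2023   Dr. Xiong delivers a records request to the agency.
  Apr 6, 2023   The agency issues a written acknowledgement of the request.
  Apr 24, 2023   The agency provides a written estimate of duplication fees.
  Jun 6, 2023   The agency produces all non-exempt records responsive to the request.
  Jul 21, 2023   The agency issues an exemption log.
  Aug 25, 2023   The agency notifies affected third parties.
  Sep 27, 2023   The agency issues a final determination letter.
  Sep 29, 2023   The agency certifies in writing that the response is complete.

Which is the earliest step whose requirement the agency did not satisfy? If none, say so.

(1) due by Apr 4, 2023 + 14 days = Apr 18, 2023; completed Apr 6, 2023, before the deadline.
(2) permitted from Apr 6, 2023 + 30 days = May 6, 2023 onward; acted on Apr 24, 2023, 12 days prematurely.
That is the first point of non-compliance.

Step 2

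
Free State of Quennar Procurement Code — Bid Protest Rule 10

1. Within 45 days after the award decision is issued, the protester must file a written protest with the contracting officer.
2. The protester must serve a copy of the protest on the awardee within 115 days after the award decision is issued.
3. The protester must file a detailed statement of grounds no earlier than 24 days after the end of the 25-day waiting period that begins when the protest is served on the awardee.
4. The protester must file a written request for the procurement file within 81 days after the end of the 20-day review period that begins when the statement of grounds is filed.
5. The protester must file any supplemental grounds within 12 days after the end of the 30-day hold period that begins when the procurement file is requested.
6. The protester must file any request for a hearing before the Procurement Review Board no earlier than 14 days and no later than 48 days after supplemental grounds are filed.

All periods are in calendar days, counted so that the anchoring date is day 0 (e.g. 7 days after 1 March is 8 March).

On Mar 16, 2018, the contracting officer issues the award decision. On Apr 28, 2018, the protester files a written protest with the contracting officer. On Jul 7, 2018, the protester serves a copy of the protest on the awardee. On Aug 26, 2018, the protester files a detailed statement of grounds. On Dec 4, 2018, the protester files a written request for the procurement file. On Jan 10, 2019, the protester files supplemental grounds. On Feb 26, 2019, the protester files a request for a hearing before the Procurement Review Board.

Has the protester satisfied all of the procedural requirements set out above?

Step 1: 45 days after Mar 16, 2018 (when the award decision is issued) is Apr 30, 2018; Apr 28, 2018 is within that limit.
Step 2: 115 days after Mar 16, 2018 (when the award decision is issued) is Jul 9, 2018; completed Jul 7, 2018, before the deadline.
Step 3: the earliest permitted date is 24 days after Aug 1, 2018 (end of the 25-day waiting period, which began when the protest is served on the awardee on Jul 7, 2018), i.e. Aug 25, 2018; done Aug 26, 2018, after the minimum wait.
Step 4: 81 days after Sep 15, 2018 (end of the 20-day review period, which began when the statement of grounds is filed on Aug 26, 2018) is Dec 5, 2018; Dec 4, 2018 is within that limit.
Step 5: 12 days after Jan 3, 2019 (end of the 30-day hold period, which began when the procurement file is requested on Dec 4, 2018) is Jan 15, 2019; done Jan 10, 2019 — timely.
Step 6: the window is 14–48 days after Jan 10, 2019 (when supplemental grounds are filed), so Jan 24, 2019 through Feb 27, 2019; Feb 26, 2019 falls inside that range.

Yes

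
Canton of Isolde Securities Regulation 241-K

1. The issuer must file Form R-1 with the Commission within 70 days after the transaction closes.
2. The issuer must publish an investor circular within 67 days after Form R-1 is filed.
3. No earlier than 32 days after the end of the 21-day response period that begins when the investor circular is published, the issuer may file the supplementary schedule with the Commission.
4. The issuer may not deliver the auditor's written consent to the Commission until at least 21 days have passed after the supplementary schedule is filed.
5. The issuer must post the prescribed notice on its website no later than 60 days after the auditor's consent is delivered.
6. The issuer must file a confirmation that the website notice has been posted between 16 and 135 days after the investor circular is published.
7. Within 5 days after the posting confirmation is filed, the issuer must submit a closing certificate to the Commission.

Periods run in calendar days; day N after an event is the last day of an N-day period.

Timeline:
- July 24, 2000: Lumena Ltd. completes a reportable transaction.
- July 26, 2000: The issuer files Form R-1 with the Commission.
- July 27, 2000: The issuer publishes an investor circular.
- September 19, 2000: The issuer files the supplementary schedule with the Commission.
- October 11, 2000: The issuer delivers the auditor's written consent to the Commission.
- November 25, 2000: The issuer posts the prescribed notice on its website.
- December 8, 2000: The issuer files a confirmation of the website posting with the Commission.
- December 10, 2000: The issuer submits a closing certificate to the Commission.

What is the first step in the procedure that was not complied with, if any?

None — every step was satisfied

(1) due by July 24, 2000 + 70 days = October 2, 2000; July 26, 2000 is within that limit.
(2) due by July 26, 2000 + 67 days = October 1, 2000; done July 27, 2000 — timely.
(3) permitted from August 17, 2000 + 32 days = September 18, 2000 onward; done September 19, 2000 — permitted.
(4) permitted from September 19, 2000 + 21 days = October 10, 2000 onward; done October 11, 2000 — permitted.
(5) due by October 11, 2000 + 60 days = December 10, 2000; done November 25, 2000 — timely.
(6) the permitted window runs from July 27, 2000 + 16 = August 12, 2000 to July 27, 2000 + 135 = December 9, 2000; done December 8, 2000, which is between those dates.
(7) due by December 8, 2000 + 5 days = December 13, 2000; December 10, 2000 is within that limit.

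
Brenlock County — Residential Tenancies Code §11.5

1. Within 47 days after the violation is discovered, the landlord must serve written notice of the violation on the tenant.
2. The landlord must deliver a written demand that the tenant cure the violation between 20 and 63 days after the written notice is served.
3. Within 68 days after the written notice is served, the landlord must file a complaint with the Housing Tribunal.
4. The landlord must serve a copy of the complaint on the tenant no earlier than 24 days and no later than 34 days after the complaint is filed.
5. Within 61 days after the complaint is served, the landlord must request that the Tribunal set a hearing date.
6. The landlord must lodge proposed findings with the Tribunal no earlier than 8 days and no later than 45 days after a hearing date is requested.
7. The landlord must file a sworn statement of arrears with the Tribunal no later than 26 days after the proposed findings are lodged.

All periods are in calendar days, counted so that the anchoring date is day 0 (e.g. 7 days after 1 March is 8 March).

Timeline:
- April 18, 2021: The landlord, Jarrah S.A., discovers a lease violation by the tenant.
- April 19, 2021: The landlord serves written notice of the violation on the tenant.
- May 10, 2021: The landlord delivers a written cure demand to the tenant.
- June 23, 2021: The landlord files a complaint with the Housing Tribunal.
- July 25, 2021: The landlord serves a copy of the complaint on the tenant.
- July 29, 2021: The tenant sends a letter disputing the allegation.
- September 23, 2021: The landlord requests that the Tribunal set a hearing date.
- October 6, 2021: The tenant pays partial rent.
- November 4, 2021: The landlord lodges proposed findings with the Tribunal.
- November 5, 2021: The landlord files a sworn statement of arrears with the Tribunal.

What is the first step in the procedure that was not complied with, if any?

(1) due by April 18, 2021 + 47 days = June 4, 2021; completed April 19, 2021, before the deadline.
(2) the permitted window runs from April 19, 2021 + 20 = May 9, 2021 to April 19, 2021 + 63 = June 21, 2021; May 10, 2021 falls inside that range.
(3) due by April 19, 2021 + 68 days = June 26, 2021; June 23, 2021 is within that limit.
(4) the permitted window runs from June 23, 2021 + 24 = July 17, 2021 to June 23, 2021 + 34 = July 27, 2021; July 25, 2021 falls inside that range.
(5) due by July 25, 2021 + 61 days = September 24, 2021; completed September 23, 2021, before the deadline.
(6) the permitted window runs from September 23, 2021 + 8 = October 1, 2021 to September 23, 2021 + 45 = November 7, 2021; done November 4, 2021, which is between those dates.
(7) due by November 4, 2021 + 26 days = November 30, 2021; completed November 5, 2021, before the deadline.

None — every step was satisfied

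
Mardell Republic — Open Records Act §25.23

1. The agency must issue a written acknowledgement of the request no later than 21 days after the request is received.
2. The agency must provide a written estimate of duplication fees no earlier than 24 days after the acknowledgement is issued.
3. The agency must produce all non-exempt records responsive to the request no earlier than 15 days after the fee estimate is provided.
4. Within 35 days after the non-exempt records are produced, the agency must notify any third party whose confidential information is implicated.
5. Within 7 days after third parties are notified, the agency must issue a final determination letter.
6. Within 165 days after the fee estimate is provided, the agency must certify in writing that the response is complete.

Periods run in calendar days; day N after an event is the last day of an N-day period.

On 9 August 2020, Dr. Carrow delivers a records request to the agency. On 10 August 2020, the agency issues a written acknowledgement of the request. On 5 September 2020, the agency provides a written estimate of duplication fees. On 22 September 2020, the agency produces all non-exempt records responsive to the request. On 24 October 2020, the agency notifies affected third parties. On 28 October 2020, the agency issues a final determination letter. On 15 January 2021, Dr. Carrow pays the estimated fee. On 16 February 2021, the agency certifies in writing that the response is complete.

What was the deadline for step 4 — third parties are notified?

27 October 2020

Step 4 runs from 22 September 2020, when the non-exempt records are produced. 35 days after 22 September 2020 is 27 October 2020.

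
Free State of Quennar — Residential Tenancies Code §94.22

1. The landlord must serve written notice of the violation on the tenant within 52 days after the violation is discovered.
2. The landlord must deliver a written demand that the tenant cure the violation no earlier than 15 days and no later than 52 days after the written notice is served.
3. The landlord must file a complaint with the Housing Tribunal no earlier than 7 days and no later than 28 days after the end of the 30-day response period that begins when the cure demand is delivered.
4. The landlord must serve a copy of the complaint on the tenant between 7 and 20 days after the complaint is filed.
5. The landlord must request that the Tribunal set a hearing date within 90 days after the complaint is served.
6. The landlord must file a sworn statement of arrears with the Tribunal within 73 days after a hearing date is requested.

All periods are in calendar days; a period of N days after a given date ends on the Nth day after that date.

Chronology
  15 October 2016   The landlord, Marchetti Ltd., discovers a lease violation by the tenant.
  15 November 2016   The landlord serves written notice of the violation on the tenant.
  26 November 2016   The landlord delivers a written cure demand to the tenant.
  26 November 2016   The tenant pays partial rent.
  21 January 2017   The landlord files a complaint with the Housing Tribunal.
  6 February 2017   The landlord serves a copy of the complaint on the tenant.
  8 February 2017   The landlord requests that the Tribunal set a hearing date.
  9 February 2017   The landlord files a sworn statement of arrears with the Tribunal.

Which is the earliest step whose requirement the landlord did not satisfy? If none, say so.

Step 2

Step 1: 52 days after 15 October 2016 (when the violation is discovered) is 6 December 2016; done 15 November 2016 — timely.
Step 2: the window is 15–52 days after 15 November 2016 (when the written notice is served), so 30 November 2016 through 6 January 2017; done 26 November 2016 — 4 days before the window opened.
That is the first point of non-compliance.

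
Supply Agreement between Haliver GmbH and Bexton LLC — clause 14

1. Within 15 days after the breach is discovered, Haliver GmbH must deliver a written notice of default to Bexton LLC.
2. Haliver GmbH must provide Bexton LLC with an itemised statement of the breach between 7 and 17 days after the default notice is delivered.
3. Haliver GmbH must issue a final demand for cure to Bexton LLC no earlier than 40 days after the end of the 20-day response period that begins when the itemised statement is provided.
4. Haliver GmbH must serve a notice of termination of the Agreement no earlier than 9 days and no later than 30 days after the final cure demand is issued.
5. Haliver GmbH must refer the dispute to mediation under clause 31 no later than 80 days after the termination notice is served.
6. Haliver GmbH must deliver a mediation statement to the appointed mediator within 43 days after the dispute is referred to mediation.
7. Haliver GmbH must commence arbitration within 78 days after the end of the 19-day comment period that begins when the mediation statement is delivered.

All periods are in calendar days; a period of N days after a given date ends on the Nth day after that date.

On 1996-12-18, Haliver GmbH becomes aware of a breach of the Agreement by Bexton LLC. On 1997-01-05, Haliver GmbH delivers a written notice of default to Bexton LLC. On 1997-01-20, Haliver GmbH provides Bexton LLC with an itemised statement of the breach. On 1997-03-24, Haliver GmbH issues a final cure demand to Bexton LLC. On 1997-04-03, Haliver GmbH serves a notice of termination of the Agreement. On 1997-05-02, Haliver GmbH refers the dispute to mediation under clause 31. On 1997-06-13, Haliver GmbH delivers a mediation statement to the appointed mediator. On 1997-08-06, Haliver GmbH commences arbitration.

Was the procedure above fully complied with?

Step 1 — counting 15 days from 1996-12-18 (when the breach is discovered) gives a deadline of 1997-01-02; done 1997-01-05 — 3 days late.
Later steps need not be reached.

No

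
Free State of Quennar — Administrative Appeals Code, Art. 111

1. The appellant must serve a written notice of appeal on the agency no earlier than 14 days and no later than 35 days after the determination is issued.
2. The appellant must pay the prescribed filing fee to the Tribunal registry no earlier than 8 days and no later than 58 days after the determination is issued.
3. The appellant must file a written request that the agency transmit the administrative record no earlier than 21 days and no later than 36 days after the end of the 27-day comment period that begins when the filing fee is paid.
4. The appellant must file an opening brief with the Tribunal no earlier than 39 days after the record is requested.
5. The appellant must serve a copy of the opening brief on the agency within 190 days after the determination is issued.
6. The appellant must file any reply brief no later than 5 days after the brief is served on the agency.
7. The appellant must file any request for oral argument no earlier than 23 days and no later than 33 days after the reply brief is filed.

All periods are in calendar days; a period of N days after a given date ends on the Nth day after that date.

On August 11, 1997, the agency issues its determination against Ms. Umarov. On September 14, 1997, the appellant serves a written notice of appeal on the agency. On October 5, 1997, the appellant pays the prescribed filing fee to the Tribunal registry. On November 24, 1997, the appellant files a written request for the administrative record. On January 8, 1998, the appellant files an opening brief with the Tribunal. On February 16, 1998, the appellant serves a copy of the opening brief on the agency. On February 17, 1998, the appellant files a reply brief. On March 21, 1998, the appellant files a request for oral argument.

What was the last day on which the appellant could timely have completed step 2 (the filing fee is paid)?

Step 2 runs from August 11, 1997, when the determination is issued. The window is 8–58 days after August 11, 1997; it closes on October 8, 1997.

October 8, 1997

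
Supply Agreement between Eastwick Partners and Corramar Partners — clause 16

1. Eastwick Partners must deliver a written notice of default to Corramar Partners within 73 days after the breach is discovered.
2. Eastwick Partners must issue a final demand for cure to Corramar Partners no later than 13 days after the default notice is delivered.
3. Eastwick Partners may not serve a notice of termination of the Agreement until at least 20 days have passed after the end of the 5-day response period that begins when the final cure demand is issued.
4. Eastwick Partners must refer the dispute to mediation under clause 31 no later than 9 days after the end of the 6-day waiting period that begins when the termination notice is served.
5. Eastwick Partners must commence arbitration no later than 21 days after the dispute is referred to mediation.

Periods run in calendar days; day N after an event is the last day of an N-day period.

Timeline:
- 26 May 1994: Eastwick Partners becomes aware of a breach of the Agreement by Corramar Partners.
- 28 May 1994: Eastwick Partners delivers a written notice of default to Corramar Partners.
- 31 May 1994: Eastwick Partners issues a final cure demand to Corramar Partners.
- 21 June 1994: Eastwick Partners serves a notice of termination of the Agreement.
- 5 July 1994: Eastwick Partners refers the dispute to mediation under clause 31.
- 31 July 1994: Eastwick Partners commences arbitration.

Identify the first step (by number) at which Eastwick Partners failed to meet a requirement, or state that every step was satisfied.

Step 3

Step 1: 73 days after 26 May 1994 (when the breach is discovered) is 7 August 1994; done 28 May 1994 — timely.
Step 2: 13 days after 28 May 1994 (when the default notice is delivered) is 10 June 1994; done 31 May 1994 — timely.
Step 3: the earliest permitted date is 20 days after 5 June 1994 (end of the 5-day response period, which began when the final cure demand is issued on 31 May 1994), i.e. 25 June 1994; acted on 21 June 1994, 4 days prematurely.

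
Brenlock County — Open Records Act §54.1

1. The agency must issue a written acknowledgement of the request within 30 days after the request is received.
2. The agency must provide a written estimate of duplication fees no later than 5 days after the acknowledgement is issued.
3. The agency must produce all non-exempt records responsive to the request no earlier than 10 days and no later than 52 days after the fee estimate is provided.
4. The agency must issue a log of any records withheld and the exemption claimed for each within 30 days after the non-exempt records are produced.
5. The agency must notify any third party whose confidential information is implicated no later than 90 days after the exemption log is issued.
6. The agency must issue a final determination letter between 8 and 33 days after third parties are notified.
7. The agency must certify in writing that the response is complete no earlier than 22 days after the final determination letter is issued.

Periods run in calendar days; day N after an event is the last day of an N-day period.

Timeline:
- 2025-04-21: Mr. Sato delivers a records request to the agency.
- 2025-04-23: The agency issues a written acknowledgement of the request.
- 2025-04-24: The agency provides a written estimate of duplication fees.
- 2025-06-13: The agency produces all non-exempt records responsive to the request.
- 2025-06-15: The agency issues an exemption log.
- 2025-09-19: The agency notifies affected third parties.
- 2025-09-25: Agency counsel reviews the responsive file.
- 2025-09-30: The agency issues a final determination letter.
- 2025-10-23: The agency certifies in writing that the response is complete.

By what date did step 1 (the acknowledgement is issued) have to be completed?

Step 1 runs from 2025-04-21, when the request is received. 30 days after 2025-04-21 is 2025-05-21.

2025-05-21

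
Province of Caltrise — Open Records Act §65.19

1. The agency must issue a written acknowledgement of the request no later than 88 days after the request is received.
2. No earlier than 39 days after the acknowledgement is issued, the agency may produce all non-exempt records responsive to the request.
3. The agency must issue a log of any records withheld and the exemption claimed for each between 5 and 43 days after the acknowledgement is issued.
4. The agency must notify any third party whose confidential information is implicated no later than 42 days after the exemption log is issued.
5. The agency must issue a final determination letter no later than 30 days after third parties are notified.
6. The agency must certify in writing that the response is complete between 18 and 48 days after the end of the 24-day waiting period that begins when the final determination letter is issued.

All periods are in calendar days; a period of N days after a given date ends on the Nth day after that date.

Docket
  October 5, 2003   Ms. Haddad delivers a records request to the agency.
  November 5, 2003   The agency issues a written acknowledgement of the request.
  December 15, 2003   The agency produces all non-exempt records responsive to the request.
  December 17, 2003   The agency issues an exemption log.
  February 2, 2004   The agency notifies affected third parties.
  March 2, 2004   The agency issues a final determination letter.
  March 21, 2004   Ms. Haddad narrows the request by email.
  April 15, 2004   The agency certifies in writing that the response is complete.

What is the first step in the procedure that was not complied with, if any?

Step 1: 88 days after October 5, 2003 (when the request is received) is January 1, 2004; done November 5, 2003 — timely.
Step 2: the earliest permitted date is 39 days after November 5, 2003 (when the acknowledgement is issued), i.e. December 14, 2003; done December 15, 2003, after the minimum wait.
Step 3: the window is 5–43 days after November 5, 2003 (when the acknowledgement is issued), so November 10, 2003 through December 18, 2003; done December 17, 2003, which is between those dates.
Step 4: 42 days after December 17, 2003 (when the exemption log is issued) is January 28, 2004; not done until February 2, 2004, 5 days after the deadline.
Later steps need not be reached.

Step 4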